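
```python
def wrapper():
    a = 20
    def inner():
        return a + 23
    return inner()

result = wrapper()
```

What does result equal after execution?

Step 1: wrapper() defines a = 20.
Step 2: inner() reads a = 20 from enclosing scope, returns 20 + 23 = 43.
Step 3: result = 43

The answer is 43.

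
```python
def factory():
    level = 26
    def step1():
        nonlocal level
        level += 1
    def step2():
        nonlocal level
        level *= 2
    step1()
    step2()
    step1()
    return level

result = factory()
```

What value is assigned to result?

Step 1: level = 26.
Step 2: step1(): level = 26 + 1 = 27.
Step 3: step2(): level = 27 * 2 = 54.
Step 4: step1(): level = 54 + 1 = 55. result = 55

The answer is 55.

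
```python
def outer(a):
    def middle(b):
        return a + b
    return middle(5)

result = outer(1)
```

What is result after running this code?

Step 1: outer(1) passes a = 1.
Step 2: middle(5) has b = 5, reads a = 1 from enclosing.
Step 3: result = 1 + 5 = 6

The answer is 6.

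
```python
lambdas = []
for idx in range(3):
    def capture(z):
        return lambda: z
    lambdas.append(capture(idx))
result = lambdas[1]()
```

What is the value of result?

Step 1: capture(idx) creates a new scope capturing z = idx at call time.
Step 2: lambdas[1] = capture(1), so its lambda captures z = 1.
Step 3: result = 1 (closure factory fixes late binding)

The answer is 1.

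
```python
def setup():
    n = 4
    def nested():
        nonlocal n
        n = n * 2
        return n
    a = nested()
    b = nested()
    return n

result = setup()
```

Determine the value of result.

Step 1: n starts at 4.
Step 2: First nested(): n = 4 * 2 = 8.
Step 3: Second nested(): n = 8 * 2 = 16.
Step 4: result = 16

The answer is 16.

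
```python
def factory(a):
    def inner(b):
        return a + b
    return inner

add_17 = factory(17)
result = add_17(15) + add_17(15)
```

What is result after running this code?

Step 1: add_17 captures a = 17.
Step 2: add_17(15) = 17 + 15 = 32, called twice.
Step 3: result = 32 + 32 = 64

The answer is 64.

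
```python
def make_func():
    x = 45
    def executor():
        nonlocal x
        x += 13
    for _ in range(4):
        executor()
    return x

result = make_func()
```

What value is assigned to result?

Step 1: x = 45.
Step 2: executor() is called 4 times in a loop, each adding 13 via nonlocal.
Step 3: x = 45 + 13 * 4 = 97

The answer is 97.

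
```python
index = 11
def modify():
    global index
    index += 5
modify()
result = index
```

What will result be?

Step 1: index = 11 globally.
Step 2: modify() modifies global index: index += 5 = 16.
Step 3: result = 16

The answer is 16.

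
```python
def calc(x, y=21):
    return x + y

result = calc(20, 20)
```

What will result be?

Step 1: calc(20, 20) overrides default y with 20.
Step 2: Returns 20 + 20 = 40.
Step 3: result = 40

The answer is 40.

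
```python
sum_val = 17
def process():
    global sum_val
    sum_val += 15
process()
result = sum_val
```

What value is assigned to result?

Step 1: sum_val = 17 globally.
Step 2: process() modifies global sum_val: sum_val += 15 = 32.
Step 3: result = 32

The answer is 32.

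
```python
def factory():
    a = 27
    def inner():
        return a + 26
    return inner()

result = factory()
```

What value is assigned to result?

Step 1: factory() defines a = 27.
Step 2: inner() reads a = 27 from enclosing scope, returns 27 + 26 = 53.
Step 3: result = 53

The answer is 53.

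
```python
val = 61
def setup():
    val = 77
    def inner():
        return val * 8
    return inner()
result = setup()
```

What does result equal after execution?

Step 1: setup() shadows global val with val = 77.
Step 2: inner() finds val = 77 in enclosing scope, computes 77 * 8 = 616.
Step 3: result = 616

The answer is 616.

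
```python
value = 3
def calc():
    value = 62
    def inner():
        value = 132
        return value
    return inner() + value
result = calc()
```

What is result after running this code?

Step 1: calc() has local value = 62. inner() has local value = 132.
Step 2: inner() returns its local value = 132.
Step 3: calc() returns 132 + its own value (62) = 194

The answer is 194.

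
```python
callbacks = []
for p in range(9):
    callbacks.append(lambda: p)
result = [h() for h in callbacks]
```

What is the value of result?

Step 1: All 9 lambdas share the same variable p.
Step 2: After the loop, p = 8.
Step 3: Each call returns 8. result = [8, 8, 8, 8, 8, 8, 8, 8, 8]

The answer is [8, 8, 8, 8, 8, 8, 8, 8, 8].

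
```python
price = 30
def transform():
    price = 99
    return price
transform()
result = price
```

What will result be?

Step 1: Global price = 30.
Step 2: transform() creates local price = 99 (shadow, not modification).
Step 3: After transform() returns, global price is unchanged. result = 30

The answer is 30.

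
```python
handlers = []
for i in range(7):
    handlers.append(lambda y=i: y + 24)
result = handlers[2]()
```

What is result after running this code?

Step 1: Default argument y=i captures i's value at definition time.
Step 2: handlers[2] was defined when i = 2, so y defaults to 2.
Step 3: result = 2 + 24 = 26 (default arg fixes the late binding issue)

The answer is 26.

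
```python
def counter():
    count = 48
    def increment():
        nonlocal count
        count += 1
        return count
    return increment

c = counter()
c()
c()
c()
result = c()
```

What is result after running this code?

Step 1: counter() creates closure with count = 48.
Step 2: Each c() call increments count via nonlocal. After 4 calls: 48 + 4 = 52.
Step 3: result = 52

The answer is 52.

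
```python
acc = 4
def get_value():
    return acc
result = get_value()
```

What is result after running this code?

Step 1: acc = 4 is defined in the global scope.
Step 2: get_value() looks up acc. No local acc exists, so Python checks the global scope via LEGB rule and finds acc = 4.
Step 3: result = 4

The answer is 4.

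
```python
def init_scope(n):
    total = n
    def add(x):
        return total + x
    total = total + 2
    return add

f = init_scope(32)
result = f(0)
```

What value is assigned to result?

Step 1: init_scope(32) sets total = 32, then total = 32 + 2 = 34.
Step 2: Closures capture by reference, so add sees total = 34.
Step 3: f(0) returns 34 + 0 = 34

The answer is 34.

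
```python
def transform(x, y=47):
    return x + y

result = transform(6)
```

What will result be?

Step 1: transform(6) uses default y = 47.
Step 2: Returns 6 + 47 = 53.
Step 3: result = 53

The answer is 53.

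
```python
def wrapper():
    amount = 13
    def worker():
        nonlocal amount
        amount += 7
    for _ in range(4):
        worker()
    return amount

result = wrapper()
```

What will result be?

Step 1: amount = 13.
Step 2: worker() is called 4 times in a loop, each adding 7 via nonlocal.
Step 3: amount = 13 + 7 * 4 = 41

The answer is 41.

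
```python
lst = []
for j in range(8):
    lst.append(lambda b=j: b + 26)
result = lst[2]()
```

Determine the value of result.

Step 1: Default argument b=j captures j's value at definition time.
Step 2: lst[2] was defined when j = 2, so b defaults to 2.
Step 3: result = 2 + 26 = 28 (default arg fixes the late binding issue)

The answer is 28.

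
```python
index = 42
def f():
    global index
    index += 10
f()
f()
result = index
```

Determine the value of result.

Step 1: index = 42.
Step 2: First f(): index = 42 + 10 = 52.
Step 3: Second f(): index = 52 + 10 = 62. result = 62

The answer is 62.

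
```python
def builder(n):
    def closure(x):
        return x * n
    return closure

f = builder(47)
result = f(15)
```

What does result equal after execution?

Step 1: builder(47) creates a closure capturing n = 47.
Step 2: f(15) computes 15 * 47 = 705.
Step 3: result = 705

The answer is 705.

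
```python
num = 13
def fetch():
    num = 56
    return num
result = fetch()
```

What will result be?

Step 1: Global num = 13.
Step 2: fetch() creates local num = 56, shadowing the global.
Step 3: Returns local num = 56. result = 56

The answer is 56.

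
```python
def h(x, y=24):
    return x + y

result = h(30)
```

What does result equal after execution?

Step 1: h(30) uses default y = 24.
Step 2: Returns 30 + 24 = 54.
Step 3: result = 54

The answer is 54.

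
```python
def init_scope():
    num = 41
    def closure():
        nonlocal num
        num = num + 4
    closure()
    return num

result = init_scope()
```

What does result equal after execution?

Step 1: init_scope() sets num = 41.
Step 2: closure() uses nonlocal to modify num in init_scope's scope: num = 41 + 4 = 45.
Step 3: init_scope() returns the modified num = 45

The answer is 45.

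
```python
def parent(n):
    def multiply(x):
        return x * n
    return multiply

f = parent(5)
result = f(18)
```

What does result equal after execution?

Step 1: parent(5) returns multiply closure with n = 5.
Step 2: f(18) computes 18 * 5 = 90.
Step 3: result = 90

The answer is 90.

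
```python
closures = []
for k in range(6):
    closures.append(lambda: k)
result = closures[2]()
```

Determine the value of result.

Step 1: The loop creates 6 lambdas, all referencing the same variable k.
Step 2: After the loop, k = 5 (final value).
Step 3: closures[2]() looks up k at call time and finds 5. This is the late binding gotcha. result = 5

The answer is 5.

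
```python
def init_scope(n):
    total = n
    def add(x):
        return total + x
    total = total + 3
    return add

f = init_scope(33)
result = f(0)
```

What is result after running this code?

Step 1: init_scope(33) sets total = 33, then total = 33 + 3 = 36.
Step 2: Closures capture by reference, so add sees total = 36.
Step 3: f(0) returns 36 + 0 = 36

The answer is 36.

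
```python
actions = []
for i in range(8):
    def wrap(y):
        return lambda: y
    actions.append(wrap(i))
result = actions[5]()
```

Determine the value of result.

Step 1: wrap(i) creates a new scope capturing y = i at call time.
Step 2: actions[5] = wrap(5), so its lambda captures y = 5.
Step 3: result = 5 (closure factory fixes late binding)

The answer is 5.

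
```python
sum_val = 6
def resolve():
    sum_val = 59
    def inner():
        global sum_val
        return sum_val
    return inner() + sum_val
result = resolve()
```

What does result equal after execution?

Step 1: Global sum_val = 6. resolve() shadows with local sum_val = 59.
Step 2: inner() uses global keyword, so inner() returns global sum_val = 6.
Step 3: resolve() returns 6 + 59 = 65

The answer is 65.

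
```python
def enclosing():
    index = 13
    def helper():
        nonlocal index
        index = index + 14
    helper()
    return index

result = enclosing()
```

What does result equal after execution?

Step 1: enclosing() sets index = 13.
Step 2: helper() uses nonlocal to modify index in enclosing's scope: index = 13 + 14 = 27.
Step 3: enclosing() returns the modified index = 27

The answer is 27.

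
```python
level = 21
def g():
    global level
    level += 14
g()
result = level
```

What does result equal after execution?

Step 1: level = 21 globally.
Step 2: g() modifies global level: level += 14 = 35.
Step 3: result = 35

The answer is 35.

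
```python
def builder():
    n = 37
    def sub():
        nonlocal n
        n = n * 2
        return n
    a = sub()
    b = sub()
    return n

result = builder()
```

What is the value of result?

Step 1: n starts at 37.
Step 2: First sub(): n = 37 * 2 = 74.
Step 3: Second sub(): n = 74 * 2 = 148.
Step 4: result = 148

The answer is 148.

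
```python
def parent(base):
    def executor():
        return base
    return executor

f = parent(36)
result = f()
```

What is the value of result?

Step 1: parent(36) creates closure capturing base = 36.
Step 2: f() returns the captured base = 36.
Step 3: result = 36

The answer is 36.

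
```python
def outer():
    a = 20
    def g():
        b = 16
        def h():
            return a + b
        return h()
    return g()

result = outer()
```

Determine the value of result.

Step 1: outer() defines a = 20. g() defines b = 16.
Step 2: h() accesses both from enclosing scopes: a = 20, b = 16.
Step 3: result = 20 + 16 = 36

The answer is 36.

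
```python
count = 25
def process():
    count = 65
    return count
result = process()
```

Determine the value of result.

Step 1: Global count = 25.
Step 2: process() creates local count = 65, shadowing the global.
Step 3: Returns local count = 65. result = 65

The answer is 65.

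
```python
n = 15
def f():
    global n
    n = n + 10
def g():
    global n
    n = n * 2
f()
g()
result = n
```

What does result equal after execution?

Step 1: n = 15.
Step 2: f() adds 10: n = 15 + 10 = 25.
Step 3: g() doubles: n = 25 * 2 = 50.
Step 4: result = 50

The answer is 50.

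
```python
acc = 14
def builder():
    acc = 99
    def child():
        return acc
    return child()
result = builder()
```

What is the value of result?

Step 1: acc = 14 globally, but builder() defines acc = 99 locally.
Step 2: child() looks up acc. Not in local scope, so checks enclosing scope (builder) and finds acc = 99.
Step 3: result = 99

The answer is 99.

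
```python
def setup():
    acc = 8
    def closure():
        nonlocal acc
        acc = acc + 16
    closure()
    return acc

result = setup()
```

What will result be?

Step 1: setup() sets acc = 8.
Step 2: closure() uses nonlocal to modify acc in setup's scope: acc = 8 + 16 = 24.
Step 3: setup() returns the modified acc = 24

The answer is 24.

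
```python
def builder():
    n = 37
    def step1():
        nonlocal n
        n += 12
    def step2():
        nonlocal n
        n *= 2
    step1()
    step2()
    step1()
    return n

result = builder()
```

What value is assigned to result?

Step 1: n = 37.
Step 2: step1(): n = 37 + 12 = 49.
Step 3: step2(): n = 49 * 2 = 98.
Step 4: step1(): n = 98 + 12 = 110. result = 110

The answer is 110.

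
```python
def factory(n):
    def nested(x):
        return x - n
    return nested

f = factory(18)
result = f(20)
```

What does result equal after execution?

Step 1: factory(18) creates a closure capturing n = 18.
Step 2: f(20) computes 20 - 18 = 2.
Step 3: result = 2

The answer is 2.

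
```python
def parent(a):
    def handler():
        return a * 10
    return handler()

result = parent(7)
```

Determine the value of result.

Step 1: parent(7) binds parameter a = 7.
Step 2: handler() accesses a = 7 from enclosing scope.
Step 3: result = 7 * 10 = 70

The answer is 70.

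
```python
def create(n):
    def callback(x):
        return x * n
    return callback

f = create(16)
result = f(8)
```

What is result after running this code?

Step 1: create(16) creates a closure capturing n = 16.
Step 2: f(8) computes 8 * 16 = 128.
Step 3: result = 128

The answer is 128.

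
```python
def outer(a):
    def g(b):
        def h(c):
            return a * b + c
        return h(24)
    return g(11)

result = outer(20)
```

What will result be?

Step 1: a = 20, b = 11, c = 24.
Step 2: h() computes a * b + c = 20 * 11 + 24 = 244.
Step 3: result = 244

The answer is 244.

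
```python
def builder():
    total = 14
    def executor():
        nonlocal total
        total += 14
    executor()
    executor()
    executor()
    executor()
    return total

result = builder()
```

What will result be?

Step 1: total starts at 14.
Step 2: executor() is called 4 times, each adding 14.
Step 3: total = 14 + 14 * 4 = 70

The answer is 70.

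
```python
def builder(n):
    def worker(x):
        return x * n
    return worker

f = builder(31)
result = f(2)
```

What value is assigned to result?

Step 1: builder(31) creates a closure capturing n = 31.
Step 2: f(2) computes 2 * 31 = 62.
Step 3: result = 62

The answer is 62.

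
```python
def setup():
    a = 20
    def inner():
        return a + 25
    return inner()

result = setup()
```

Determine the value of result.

Step 1: setup() defines a = 20.
Step 2: inner() reads a = 20 from enclosing scope, returns 20 + 25 = 45.
Step 3: result = 45

The answer is 45.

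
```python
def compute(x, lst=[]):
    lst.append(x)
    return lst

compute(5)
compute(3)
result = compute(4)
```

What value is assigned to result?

Step 1: Mutable default argument gotcha! The list [] is created once.
Step 2: Each call appends to the SAME list: [5], [5, 3], [5, 3, 4].
Step 3: result = [5, 3, 4]

The answer is [5, 3, 4].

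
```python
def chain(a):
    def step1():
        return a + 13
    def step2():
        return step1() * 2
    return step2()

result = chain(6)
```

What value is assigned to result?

Step 1: chain(6) captures a = 6.
Step 2: step2() calls step1() which returns 6 + 13 = 19.
Step 3: step2() returns 19 * 2 = 38

The answer is 38.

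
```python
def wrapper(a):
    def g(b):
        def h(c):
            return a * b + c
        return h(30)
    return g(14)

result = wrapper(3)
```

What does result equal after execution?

Step 1: a = 3, b = 14, c = 30.
Step 2: h() computes a * b + c = 3 * 14 + 30 = 72.
Step 3: result = 72

The answer is 72.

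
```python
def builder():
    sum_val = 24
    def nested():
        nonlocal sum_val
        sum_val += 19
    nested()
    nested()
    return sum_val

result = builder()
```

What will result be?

Step 1: sum_val starts at 24.
Step 2: nested() is called 2 times, each adding 19.
Step 3: sum_val = 24 + 19 * 2 = 62

The answer is 62.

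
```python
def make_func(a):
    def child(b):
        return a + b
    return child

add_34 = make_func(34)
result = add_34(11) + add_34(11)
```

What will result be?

Step 1: add_34 captures a = 34.
Step 2: add_34(11) = 34 + 11 = 45, called twice.
Step 3: result = 45 + 45 = 90

The answer is 90.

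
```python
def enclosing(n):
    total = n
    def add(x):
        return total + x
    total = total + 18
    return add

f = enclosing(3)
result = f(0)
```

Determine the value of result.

Step 1: enclosing(3) sets total = 3, then total = 3 + 18 = 21.
Step 2: Closures capture by reference, so add sees total = 21.
Step 3: f(0) returns 21 + 0 = 21

The answer is 21.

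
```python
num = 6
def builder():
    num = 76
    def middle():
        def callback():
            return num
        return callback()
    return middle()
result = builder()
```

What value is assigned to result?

Step 1: builder() defines num = 76. middle() and callback() have no local num.
Step 2: callback() checks local (none), enclosing middle() (none), enclosing builder() and finds num = 76.
Step 3: result = 76

The answer is 76.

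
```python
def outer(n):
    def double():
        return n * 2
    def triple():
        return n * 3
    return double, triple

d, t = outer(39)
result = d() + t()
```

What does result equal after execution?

Step 1: Both closures capture the same n = 39.
Step 2: d() = 39 * 2 = 78, t() = 39 * 3 = 117.
Step 3: result = 78 + 117 = 195

The answer is 195.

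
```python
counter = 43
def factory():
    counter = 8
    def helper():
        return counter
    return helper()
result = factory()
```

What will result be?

Step 1: counter = 43 globally, but factory() defines counter = 8 locally.
Step 2: helper() looks up counter. Not in local scope, so checks enclosing scope (factory) and finds counter = 8.
Step 3: result = 8

The answer is 8.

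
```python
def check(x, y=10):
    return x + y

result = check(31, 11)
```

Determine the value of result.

Step 1: check(31, 11) overrides default y with 11.
Step 2: Returns 31 + 11 = 42.
Step 3: result = 42

The answer is 42.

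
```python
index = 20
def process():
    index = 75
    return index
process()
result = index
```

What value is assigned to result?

Step 1: Global index = 20.
Step 2: process() creates local index = 75 (shadow, not modification).
Step 3: After process() returns, global index is unchanged. result = 20

The answer is 20.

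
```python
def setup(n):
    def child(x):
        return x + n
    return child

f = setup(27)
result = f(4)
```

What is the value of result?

Step 1: setup(27) creates a closure that captures n = 27.
Step 2: f(4) calls the closure with x = 4, returning 4 + 27 = 31.
Step 3: result = 31

The answer is 31.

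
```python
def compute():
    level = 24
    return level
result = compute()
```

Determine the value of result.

Step 1: compute() defines level = 24 in its local scope.
Step 2: return level finds the local variable level = 24.
Step 3: result = 24

The answer is 24.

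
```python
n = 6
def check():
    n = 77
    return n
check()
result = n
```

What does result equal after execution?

Step 1: n = 6 globally.
Step 2: check() creates a LOCAL n = 77 (no global keyword!).
Step 3: The global n is unchanged. result = 6

The answer is 6.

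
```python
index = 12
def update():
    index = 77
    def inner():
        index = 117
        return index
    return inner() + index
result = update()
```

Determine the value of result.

Step 1: update() has local index = 77. inner() has local index = 117.
Step 2: inner() returns its local index = 117.
Step 3: update() returns 117 + its own index (77) = 194

The answer is 194.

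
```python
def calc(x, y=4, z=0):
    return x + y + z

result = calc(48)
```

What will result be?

Step 1: calc(48) uses defaults y = 4, z = 0.
Step 2: Returns 48 + 4 + 0 = 52.
Step 3: result = 52

The answer is 52.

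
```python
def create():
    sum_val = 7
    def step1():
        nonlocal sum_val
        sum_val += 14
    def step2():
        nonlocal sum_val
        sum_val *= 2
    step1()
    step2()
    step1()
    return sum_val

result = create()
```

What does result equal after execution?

Step 1: sum_val = 7.
Step 2: step1(): sum_val = 7 + 14 = 21.
Step 3: step2(): sum_val = 21 * 2 = 42.
Step 4: step1(): sum_val = 42 + 14 = 56. result = 56

The answer is 56.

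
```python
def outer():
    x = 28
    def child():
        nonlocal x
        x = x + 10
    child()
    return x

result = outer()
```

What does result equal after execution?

Step 1: outer() sets x = 28.
Step 2: child() uses nonlocal to modify x in outer's scope: x = 28 + 10 = 38.
Step 3: outer() returns the modified x = 38

The answer is 38.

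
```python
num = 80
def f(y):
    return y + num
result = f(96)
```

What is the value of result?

Step 1: num = 80 is defined globally.
Step 2: f(96) uses parameter y = 96 and looks up num from global scope = 80.
Step 3: result = 96 + 80 = 176

The answer is 176.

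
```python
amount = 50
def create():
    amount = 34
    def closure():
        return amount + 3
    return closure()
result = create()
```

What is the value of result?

Step 1: create() shadows global amount with amount = 34.
Step 2: closure() finds amount = 34 in enclosing scope, computes 34 + 3 = 37.
Step 3: result = 37

The answer is 37.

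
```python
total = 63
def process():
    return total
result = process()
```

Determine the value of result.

Step 1: total = 63 is defined in the global scope.
Step 2: process() looks up total. No local total exists, so Python checks the global scope via LEGB rule and finds total = 63.
Step 3: result = 63

The answer is 63.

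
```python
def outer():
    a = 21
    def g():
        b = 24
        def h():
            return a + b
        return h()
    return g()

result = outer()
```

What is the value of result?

Step 1: outer() defines a = 21. g() defines b = 24.
Step 2: h() accesses both from enclosing scopes: a = 21, b = 24.
Step 3: result = 21 + 24 = 45

The answer is 45.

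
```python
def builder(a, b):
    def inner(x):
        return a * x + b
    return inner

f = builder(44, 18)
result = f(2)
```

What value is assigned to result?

Step 1: builder(44, 18) captures a = 44, b = 18.
Step 2: f(2) computes 44 * 2 + 18 = 106.
Step 3: result = 106

The answer is 106.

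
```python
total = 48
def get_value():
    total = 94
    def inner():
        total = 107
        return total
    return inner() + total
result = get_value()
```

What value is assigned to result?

Step 1: get_value() has local total = 94. inner() has local total = 107.
Step 2: inner() returns its local total = 107.
Step 3: get_value() returns 107 + its own total (94) = 201

The answer is 201.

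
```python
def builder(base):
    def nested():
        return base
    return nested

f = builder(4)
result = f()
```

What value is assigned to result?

Step 1: builder(4) creates closure capturing base = 4.
Step 2: f() returns the captured base = 4.
Step 3: result = 4

The answer is 4.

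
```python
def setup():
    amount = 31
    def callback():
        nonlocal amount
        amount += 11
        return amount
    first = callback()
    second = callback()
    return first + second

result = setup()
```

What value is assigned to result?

Step 1: amount starts at 31.
Step 2: First call: amount = 31 + 11 = 42, returns 42.
Step 3: Second call: amount = 42 + 11 = 53, returns 53.
Step 4: result = 42 + 53 = 95

The answer is 95.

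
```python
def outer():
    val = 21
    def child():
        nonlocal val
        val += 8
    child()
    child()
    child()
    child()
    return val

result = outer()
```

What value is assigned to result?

Step 1: val starts at 21.
Step 2: child() is called 4 times, each adding 8.
Step 3: val = 21 + 8 * 4 = 53

The answer is 53.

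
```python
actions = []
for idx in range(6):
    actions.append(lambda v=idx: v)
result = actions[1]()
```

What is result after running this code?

Step 1: Default argument v=idx captures idx's value at each iteration.
Step 2: actions[1] captured v = 1 when idx was 1.
Step 3: result = 1

The answer is 1.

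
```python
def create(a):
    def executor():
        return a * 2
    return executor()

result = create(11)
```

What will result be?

Step 1: create(11) binds parameter a = 11.
Step 2: executor() accesses a = 11 from enclosing scope.
Step 3: result = 11 * 2 = 22

The answer is 22.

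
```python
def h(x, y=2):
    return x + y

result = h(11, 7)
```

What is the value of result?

Step 1: h(11, 7) overrides default y with 7.
Step 2: Returns 11 + 7 = 18.
Step 3: result = 18

The answer is 18.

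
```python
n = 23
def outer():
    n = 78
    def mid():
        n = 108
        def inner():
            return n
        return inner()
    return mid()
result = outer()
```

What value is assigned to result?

Step 1: Three levels of shadowing: global 23, outer 78, mid 108.
Step 2: inner() finds n = 108 in enclosing mid() scope.
Step 3: result = 108

The answer is 108.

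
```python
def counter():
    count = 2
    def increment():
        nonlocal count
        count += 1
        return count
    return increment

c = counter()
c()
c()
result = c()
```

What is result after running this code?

Step 1: counter() creates closure with count = 2.
Step 2: Each c() call increments count via nonlocal. After 3 calls: 2 + 3 = 5.
Step 3: result = 5

The answer is 5.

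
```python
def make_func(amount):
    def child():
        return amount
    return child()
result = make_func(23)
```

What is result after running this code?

Step 1: make_func(23) binds parameter amount = 23.
Step 2: child() looks up amount in enclosing scope and finds the parameter amount = 23.
Step 3: result = 23

The answer is 23.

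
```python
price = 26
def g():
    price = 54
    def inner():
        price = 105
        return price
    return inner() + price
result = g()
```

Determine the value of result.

Step 1: g() has local price = 54. inner() has local price = 105.
Step 2: inner() returns its local price = 105.
Step 3: g() returns 105 + its own price (54) = 159

The answer is 159.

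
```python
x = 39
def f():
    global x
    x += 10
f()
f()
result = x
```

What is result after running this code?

Step 1: x = 39.
Step 2: First f(): x = 39 + 10 = 49.
Step 3: Second f(): x = 49 + 10 = 59. result = 59

The answer is 59.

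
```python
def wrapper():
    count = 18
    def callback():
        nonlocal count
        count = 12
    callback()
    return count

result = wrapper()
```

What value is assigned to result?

Step 1: wrapper() sets count = 18.
Step 2: callback() uses nonlocal to reassign count = 12.
Step 3: result = 12

The answer is 12.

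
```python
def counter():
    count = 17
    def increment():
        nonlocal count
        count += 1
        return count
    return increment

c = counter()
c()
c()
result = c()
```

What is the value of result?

Step 1: counter() creates closure with count = 17.
Step 2: Each c() call increments count via nonlocal. After 3 calls: 17 + 3 = 20.
Step 3: result = 20

The answer is 20.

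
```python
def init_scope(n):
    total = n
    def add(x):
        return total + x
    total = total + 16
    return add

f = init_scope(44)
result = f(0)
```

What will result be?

Step 1: init_scope(44) sets total = 44, then total = 44 + 16 = 60.
Step 2: Closures capture by reference, so add sees total = 60.
Step 3: f(0) returns 60 + 0 = 60

The answer is 60.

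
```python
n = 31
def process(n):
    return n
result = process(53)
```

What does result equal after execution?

Step 1: Global n = 31.
Step 2: process(53) takes parameter n = 53, which shadows the global.
Step 3: result = 53

The answer is 53.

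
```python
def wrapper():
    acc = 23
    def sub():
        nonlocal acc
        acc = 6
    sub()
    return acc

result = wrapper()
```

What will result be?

Step 1: wrapper() sets acc = 23.
Step 2: sub() uses nonlocal to reassign acc = 6.
Step 3: result = 6

The answer is 6.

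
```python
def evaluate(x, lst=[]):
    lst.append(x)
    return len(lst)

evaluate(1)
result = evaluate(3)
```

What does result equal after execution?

Step 1: Mutable default list persists between calls.
Step 2: First call: lst = [1], len = 1. Second call: lst = [1, 3], len = 2.
Step 3: result = 2

The answer is 2.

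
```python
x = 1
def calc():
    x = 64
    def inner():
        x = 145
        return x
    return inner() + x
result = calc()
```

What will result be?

Step 1: calc() has local x = 64. inner() has local x = 145.
Step 2: inner() returns its local x = 145.
Step 3: calc() returns 145 + its own x (64) = 209

The answer is 209.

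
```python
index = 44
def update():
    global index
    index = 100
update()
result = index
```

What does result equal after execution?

Step 1: index = 44 globally.
Step 2: update() declares global index and sets it to 100.
Step 3: After update(), global index = 100. result = 100

The answer is 100.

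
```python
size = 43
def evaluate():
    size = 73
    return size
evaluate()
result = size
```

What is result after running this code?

Step 1: size = 43 globally.
Step 2: evaluate() creates a LOCAL size = 73 (no global keyword!).
Step 3: The global size is unchanged. result = 43

The answer is 43.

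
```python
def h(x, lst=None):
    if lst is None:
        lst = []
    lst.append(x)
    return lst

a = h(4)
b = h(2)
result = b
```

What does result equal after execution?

Step 1: None default with guard creates a NEW list each call.
Step 2: a = [4] (fresh list). b = [2] (another fresh list).
Step 3: result = [2] (this is the fix for mutable default)

The answer is [2].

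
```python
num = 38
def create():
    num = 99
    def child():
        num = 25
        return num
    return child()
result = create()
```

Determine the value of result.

Step 1: Three scopes define num: global (38), create (99), child (25).
Step 2: child() has its own local num = 25, which shadows both enclosing and global.
Step 3: result = 25 (local wins in LEGB)

The answer is 25.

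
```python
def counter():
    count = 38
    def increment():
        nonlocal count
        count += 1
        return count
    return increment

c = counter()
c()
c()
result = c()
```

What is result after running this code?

Step 1: counter() creates closure with count = 38.
Step 2: Each c() call increments count via nonlocal. After 3 calls: 38 + 3 = 41.
Step 3: result = 41

The answer is 41.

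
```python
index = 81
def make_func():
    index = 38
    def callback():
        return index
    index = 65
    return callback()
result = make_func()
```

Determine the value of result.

Step 1: make_func() sets index = 38, then later index = 65.
Step 2: callback() is called after index is reassigned to 65. Closures capture variables by reference, not by value.
Step 3: result = 65

The answer is 65.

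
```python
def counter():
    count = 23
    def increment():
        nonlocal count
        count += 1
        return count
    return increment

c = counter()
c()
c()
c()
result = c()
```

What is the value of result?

Step 1: counter() creates closure with count = 23.
Step 2: Each c() call increments count via nonlocal. After 4 calls: 23 + 4 = 27.
Step 3: result = 27

The answer is 27.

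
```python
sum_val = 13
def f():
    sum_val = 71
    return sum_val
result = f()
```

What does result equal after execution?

Step 1: Global sum_val = 13.
Step 2: f() creates local sum_val = 71, shadowing the global.
Step 3: Returns local sum_val = 71. result = 71

The answer is 71.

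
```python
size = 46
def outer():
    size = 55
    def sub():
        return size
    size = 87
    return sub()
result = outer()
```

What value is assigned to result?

Step 1: outer() sets size = 55, then later size = 87.
Step 2: sub() is called after size is reassigned to 87. Closures capture variables by reference, not by value.
Step 3: result = 87

The answer is 87.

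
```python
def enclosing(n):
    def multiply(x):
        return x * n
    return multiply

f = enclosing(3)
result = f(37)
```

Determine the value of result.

Step 1: enclosing(3) returns multiply closure with n = 3.
Step 2: f(37) computes 37 * 3 = 111.
Step 3: result = 111

The answer is 111.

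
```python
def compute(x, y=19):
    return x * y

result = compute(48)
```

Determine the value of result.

Step 1: compute(48) uses default y = 19.
Step 2: Returns 48 * 19 = 912.
Step 3: result = 912

The answer is 912.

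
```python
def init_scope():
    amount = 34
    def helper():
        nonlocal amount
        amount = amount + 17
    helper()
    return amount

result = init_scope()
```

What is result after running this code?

Step 1: init_scope() sets amount = 34.
Step 2: helper() uses nonlocal to modify amount in init_scope's scope: amount = 34 + 17 = 51.
Step 3: init_scope() returns the modified amount = 51

The answer is 51.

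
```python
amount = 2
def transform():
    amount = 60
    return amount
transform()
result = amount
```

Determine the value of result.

Step 1: Global amount = 2.
Step 2: transform() creates local amount = 60 (shadow, not modification).
Step 3: After transform() returns, global amount is unchanged. result = 2

The answer is 2.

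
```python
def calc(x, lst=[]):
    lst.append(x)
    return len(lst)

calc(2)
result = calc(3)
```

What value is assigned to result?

Step 1: Mutable default list persists between calls.
Step 2: First call: lst = [2], len = 1. Second call: lst = [2, 3], len = 2.
Step 3: result = 2

The answer is 2.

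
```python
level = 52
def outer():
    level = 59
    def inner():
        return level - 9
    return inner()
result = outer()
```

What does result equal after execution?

Step 1: outer() shadows global level with level = 59.
Step 2: inner() finds level = 59 in enclosing scope, computes 59 - 9 = 50.
Step 3: result = 50

The answer is 50.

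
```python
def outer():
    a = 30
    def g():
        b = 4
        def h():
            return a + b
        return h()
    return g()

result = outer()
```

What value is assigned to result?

Step 1: outer() defines a = 30. g() defines b = 4.
Step 2: h() accesses both from enclosing scopes: a = 30, b = 4.
Step 3: result = 30 + 4 = 34

The answer is 34.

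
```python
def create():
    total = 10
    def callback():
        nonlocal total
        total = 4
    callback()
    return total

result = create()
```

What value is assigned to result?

Step 1: create() sets total = 10.
Step 2: callback() uses nonlocal to reassign total = 4.
Step 3: result = 4

The answer is 4.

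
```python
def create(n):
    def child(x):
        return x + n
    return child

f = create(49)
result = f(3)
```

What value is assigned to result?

Step 1: create(49) creates a closure that captures n = 49.
Step 2: f(3) calls the closure with x = 3, returning 3 + 49 = 52.
Step 3: result = 52

The answer is 52.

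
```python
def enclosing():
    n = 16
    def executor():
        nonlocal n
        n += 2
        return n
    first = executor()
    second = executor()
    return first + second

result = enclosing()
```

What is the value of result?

Step 1: n starts at 16.
Step 2: First call: n = 16 + 2 = 18, returns 18.
Step 3: Second call: n = 18 + 2 = 20, returns 20.
Step 4: result = 18 + 20 = 38

The answer is 38.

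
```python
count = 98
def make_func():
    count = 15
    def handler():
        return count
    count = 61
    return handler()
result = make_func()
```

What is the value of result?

Step 1: make_func() sets count = 15, then later count = 61.
Step 2: handler() is called after count is reassigned to 61. Closures capture variables by reference, not by value.
Step 3: result = 61

The answer is 61.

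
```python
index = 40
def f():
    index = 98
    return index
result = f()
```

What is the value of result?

Step 1: Global index = 40.
Step 2: f() creates local index = 98, shadowing the global.
Step 3: Returns local index = 98. result = 98

The answer is 98.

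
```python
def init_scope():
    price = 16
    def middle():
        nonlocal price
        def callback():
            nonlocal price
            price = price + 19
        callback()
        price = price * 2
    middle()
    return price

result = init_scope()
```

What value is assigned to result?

Step 1: price = 16.
Step 2: callback() adds 19: price = 16 + 19 = 35.
Step 3: middle() doubles: price = 35 * 2 = 70.
Step 4: result = 70

The answer is 70.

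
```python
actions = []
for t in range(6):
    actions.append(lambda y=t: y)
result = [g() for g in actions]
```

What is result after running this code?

Step 1: Default arg y=t captures t at each iteration.
Step 2: Each lambda has its own default: 0, 1, ..., 5.
Step 3: result = [0, 1, 2, 3, 4, 5]

The answer is [0, 1, 2, 3, 4, 5].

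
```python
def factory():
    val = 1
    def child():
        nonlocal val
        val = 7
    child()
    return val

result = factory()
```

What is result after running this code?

Step 1: factory() sets val = 1.
Step 2: child() uses nonlocal to reassign val = 7.
Step 3: result = 7

The answer is 7.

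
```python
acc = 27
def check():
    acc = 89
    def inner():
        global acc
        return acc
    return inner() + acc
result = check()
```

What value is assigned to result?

Step 1: Global acc = 27. check() shadows with local acc = 89.
Step 2: inner() uses global keyword, so inner() returns global acc = 27.
Step 3: check() returns 27 + 89 = 116

The answer is 116.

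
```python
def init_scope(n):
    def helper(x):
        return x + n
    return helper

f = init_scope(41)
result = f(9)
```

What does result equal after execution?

Step 1: init_scope(41) creates a closure that captures n = 41.
Step 2: f(9) calls the closure with x = 9, returning 9 + 41 = 50.
Step 3: result = 50

The answer is 50.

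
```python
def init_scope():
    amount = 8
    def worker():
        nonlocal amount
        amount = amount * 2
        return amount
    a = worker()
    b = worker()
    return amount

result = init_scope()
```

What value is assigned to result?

Step 1: amount starts at 8.
Step 2: First worker(): amount = 8 * 2 = 16.
Step 3: Second worker(): amount = 16 * 2 = 32.
Step 4: result = 32

The answer is 32.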